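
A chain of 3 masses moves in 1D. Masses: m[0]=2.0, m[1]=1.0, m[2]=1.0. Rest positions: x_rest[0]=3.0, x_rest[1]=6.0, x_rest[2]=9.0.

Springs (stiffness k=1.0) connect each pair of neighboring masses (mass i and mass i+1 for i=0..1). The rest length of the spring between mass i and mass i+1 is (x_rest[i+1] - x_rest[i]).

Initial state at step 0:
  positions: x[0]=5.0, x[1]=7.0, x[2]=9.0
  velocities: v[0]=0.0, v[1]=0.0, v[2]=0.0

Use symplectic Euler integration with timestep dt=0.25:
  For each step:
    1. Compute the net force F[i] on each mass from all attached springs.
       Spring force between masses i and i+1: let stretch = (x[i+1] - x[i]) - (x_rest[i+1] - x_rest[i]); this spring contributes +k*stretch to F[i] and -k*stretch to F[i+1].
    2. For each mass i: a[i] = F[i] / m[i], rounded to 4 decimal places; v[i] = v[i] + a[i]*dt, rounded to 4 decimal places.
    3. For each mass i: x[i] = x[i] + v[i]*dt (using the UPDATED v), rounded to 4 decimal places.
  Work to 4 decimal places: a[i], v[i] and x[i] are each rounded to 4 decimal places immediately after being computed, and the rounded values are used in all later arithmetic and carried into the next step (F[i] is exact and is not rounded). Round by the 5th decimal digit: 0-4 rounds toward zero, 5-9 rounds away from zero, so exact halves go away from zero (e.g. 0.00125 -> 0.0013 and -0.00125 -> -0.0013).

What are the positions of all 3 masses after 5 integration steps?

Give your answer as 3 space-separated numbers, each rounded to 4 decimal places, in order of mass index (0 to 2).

Step 0: x=[5.0000 7.0000 9.0000] v=[0.0000 0.0000 0.0000]
Step 1: x=[4.9688 7.0000 9.0625] v=[-0.1250 0.0000 0.2500]
Step 2: x=[4.9073 7.0020 9.1836] v=[-0.2461 0.0078 0.4844]
Step 3: x=[4.8175 7.0094 9.3559] v=[-0.3593 0.0295 0.6890]
Step 4: x=[4.7024 7.0265 9.5690] v=[-0.4603 0.0682 0.8524]
Step 5: x=[4.5662 7.0572 9.8107] v=[-0.5448 0.1228 0.9668]

Answer: 4.5662 7.0572 9.8107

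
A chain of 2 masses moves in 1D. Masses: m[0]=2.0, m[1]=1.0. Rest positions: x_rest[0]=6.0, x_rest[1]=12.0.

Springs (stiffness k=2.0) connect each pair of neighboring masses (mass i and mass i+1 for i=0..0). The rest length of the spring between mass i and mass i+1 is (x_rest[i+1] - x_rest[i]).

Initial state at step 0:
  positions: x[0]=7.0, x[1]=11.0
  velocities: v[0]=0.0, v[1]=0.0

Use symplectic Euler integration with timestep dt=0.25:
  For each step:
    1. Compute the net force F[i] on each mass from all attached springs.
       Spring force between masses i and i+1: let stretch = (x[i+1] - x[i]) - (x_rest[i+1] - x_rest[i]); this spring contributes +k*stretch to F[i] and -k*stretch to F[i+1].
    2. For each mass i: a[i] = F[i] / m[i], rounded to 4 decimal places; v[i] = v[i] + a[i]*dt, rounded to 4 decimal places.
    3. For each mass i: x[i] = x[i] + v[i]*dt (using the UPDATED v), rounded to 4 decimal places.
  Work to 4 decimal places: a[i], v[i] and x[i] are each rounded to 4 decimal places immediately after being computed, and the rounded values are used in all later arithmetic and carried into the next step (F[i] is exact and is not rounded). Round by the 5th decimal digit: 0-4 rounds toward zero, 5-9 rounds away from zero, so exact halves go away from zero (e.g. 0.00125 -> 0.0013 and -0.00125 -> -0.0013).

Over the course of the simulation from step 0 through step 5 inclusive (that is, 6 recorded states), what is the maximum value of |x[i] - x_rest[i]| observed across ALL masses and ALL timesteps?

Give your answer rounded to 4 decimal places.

Step 0: x=[7.0000 11.0000] v=[0.0000 0.0000]
Step 1: x=[6.8750 11.2500] v=[-0.5000 1.0000]
Step 2: x=[6.6484 11.7031] v=[-0.9063 1.8125]
Step 3: x=[6.3628 12.2744] v=[-1.1426 2.2852]
Step 4: x=[6.0716 12.8568] v=[-1.1647 2.3294]
Step 5: x=[5.8295 13.3410] v=[-0.9684 1.9368]
Max displacement = 1.3410

Answer: 1.3410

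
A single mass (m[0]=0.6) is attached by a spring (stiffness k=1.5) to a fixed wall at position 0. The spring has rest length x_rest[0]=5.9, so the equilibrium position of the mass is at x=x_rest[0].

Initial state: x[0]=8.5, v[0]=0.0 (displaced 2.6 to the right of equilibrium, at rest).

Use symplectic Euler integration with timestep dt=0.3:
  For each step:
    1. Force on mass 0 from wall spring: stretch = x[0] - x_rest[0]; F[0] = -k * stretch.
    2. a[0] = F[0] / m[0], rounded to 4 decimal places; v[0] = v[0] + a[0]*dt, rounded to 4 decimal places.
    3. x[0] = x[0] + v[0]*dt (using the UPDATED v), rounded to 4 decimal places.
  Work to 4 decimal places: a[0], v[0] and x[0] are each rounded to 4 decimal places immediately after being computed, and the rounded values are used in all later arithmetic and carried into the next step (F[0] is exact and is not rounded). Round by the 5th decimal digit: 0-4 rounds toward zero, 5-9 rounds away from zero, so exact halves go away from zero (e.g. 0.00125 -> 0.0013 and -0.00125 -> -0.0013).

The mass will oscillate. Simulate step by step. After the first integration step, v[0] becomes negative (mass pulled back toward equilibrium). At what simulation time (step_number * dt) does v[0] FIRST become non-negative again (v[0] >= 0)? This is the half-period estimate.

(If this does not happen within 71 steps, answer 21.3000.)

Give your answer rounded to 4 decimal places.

Answer: 2.1000

Derivation:
Step 0: x=[8.5000] v=[0.0000]
Step 1: x=[7.9150] v=[-1.9500]
Step 2: x=[6.8766] v=[-3.4613]
Step 3: x=[5.6185] v=[-4.1938]
Step 4: x=[4.4237] v=[-3.9827]
Step 5: x=[3.5611] v=[-2.8755]
Step 6: x=[3.2247] v=[-1.1213]
Step 7: x=[3.4903] v=[0.8852]
First v>=0 after going negative at step 7, time=2.1000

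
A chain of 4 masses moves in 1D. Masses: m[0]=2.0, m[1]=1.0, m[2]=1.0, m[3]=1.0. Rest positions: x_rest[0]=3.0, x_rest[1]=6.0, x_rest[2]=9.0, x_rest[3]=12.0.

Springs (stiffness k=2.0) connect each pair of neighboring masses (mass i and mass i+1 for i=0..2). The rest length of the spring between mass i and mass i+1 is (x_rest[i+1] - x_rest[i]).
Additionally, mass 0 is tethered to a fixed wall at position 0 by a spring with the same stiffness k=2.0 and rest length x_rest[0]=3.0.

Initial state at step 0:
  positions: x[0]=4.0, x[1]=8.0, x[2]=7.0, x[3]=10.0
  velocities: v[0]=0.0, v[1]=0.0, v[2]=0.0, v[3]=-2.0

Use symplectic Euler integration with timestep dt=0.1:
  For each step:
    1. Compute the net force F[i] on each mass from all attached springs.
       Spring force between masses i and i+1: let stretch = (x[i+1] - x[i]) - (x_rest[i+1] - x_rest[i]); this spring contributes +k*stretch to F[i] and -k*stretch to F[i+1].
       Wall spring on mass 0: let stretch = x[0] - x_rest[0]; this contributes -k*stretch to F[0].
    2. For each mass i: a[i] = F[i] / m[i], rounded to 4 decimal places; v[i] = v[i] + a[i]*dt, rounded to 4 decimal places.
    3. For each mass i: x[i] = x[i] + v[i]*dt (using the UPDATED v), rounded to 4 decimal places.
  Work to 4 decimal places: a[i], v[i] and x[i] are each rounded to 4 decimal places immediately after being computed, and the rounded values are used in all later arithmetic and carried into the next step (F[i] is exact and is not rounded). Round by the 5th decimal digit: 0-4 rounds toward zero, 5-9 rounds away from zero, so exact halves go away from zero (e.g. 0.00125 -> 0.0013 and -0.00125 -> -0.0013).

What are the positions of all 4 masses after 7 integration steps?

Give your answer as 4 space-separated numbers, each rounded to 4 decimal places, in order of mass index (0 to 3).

Answer: 3.8892 5.8269 8.4595 8.9795

Derivation:
Step 0: x=[4.0000 8.0000 7.0000 10.0000] v=[0.0000 0.0000 0.0000 -2.0000]
Step 1: x=[4.0000 7.9000 7.0800 9.8000] v=[0.0000 -1.0000 0.8000 -2.0000]
Step 2: x=[3.9990 7.7056 7.2308 9.6056] v=[-0.0100 -1.9440 1.5080 -1.9440]
Step 3: x=[3.9951 7.4276 7.4386 9.4237] v=[-0.0392 -2.7803 2.0779 -1.8190]
Step 4: x=[3.9856 7.0811 7.6859 9.2621] v=[-0.0955 -3.4646 2.4727 -1.6160]
Step 5: x=[3.9672 6.6848 7.9526 9.1290] v=[-0.1845 -3.9627 2.6670 -1.3312]
Step 6: x=[3.9363 6.2595 8.2175 9.0324] v=[-0.3095 -4.2527 2.6487 -0.9665]
Step 7: x=[3.8892 5.8269 8.4595 8.9795] v=[-0.4708 -4.3257 2.4201 -0.5295]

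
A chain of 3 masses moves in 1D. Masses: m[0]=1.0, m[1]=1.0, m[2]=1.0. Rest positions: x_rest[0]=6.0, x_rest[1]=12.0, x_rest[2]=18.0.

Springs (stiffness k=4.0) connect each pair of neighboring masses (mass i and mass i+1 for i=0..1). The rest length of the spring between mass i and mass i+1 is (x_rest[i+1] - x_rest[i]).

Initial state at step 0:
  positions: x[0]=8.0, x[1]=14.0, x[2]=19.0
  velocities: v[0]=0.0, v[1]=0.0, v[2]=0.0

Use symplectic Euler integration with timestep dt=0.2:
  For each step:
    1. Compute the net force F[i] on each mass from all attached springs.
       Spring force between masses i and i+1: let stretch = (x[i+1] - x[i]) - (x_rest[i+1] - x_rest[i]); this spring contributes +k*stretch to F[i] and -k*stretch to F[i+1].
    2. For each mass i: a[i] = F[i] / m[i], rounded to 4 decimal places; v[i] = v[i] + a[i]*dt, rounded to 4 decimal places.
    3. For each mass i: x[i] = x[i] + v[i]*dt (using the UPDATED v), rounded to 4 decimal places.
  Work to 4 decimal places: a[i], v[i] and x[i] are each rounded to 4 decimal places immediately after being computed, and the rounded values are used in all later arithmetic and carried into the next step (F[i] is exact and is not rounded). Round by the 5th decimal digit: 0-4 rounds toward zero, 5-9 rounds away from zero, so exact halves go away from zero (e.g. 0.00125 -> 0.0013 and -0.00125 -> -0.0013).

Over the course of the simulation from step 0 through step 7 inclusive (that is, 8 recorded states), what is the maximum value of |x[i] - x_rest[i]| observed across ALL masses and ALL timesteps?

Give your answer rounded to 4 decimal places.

Step 0: x=[8.0000 14.0000 19.0000] v=[0.0000 0.0000 0.0000]
Step 1: x=[8.0000 13.8400 19.1600] v=[0.0000 -0.8000 0.8000]
Step 2: x=[7.9744 13.5968 19.4288] v=[-0.1280 -1.2160 1.3440]
Step 3: x=[7.8884 13.3871 19.7245] v=[-0.4301 -1.0483 1.4784]
Step 4: x=[7.7222 13.3116 19.9662] v=[-0.8311 -0.3773 1.2085]
Step 5: x=[7.4903 13.4066 20.1032] v=[-1.1596 0.4749 0.6848]
Step 6: x=[7.2450 13.6264 20.1287] v=[-1.2266 1.0991 0.1275]
Step 7: x=[7.0607 13.8656 20.0738] v=[-0.9215 1.1958 -0.2743]
Max displacement = 2.1287

Answer: 2.1287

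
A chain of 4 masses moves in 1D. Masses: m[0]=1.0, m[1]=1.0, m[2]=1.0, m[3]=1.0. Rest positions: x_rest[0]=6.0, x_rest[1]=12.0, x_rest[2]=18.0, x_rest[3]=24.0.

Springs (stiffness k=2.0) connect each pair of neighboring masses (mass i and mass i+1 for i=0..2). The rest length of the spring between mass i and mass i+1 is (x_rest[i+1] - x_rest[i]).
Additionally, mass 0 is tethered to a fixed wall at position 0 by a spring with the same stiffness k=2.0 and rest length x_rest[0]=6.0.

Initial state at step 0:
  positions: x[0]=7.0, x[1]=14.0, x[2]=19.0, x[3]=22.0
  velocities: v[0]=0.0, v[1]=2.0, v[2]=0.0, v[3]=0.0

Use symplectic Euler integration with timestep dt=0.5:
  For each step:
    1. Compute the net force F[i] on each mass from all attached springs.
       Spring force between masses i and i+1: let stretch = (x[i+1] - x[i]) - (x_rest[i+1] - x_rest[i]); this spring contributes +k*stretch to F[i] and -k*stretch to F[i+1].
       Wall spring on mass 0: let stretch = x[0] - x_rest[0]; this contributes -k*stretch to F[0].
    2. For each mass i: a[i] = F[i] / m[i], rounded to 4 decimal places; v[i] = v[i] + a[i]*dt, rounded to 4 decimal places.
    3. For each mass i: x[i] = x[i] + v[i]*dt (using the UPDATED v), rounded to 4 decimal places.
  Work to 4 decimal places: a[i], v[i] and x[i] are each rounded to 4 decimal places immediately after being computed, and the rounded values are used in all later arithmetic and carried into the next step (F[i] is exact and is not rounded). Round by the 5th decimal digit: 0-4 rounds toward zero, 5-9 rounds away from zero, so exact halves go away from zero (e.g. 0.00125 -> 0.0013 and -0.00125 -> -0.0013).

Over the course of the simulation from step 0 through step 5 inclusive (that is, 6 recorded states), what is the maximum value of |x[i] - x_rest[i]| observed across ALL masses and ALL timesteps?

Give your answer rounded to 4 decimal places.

Step 0: x=[7.0000 14.0000 19.0000 22.0000] v=[0.0000 2.0000 0.0000 0.0000]
Step 1: x=[7.0000 14.0000 18.0000 23.5000] v=[0.0000 0.0000 -2.0000 3.0000]
Step 2: x=[7.0000 12.5000 17.7500 25.2500] v=[0.0000 -3.0000 -0.5000 3.5000]
Step 3: x=[6.2500 10.8750 18.6250 26.2500] v=[-1.5000 -3.2500 1.7500 2.0000]
Step 4: x=[4.6875 10.8125 19.4375 26.4375] v=[-3.1250 -0.1250 1.6250 0.3750]
Step 5: x=[3.8438 12.0000 19.4375 26.1250] v=[-1.6875 2.3750 0.0000 -0.6250]
Max displacement = 2.4375

Answer: 2.4375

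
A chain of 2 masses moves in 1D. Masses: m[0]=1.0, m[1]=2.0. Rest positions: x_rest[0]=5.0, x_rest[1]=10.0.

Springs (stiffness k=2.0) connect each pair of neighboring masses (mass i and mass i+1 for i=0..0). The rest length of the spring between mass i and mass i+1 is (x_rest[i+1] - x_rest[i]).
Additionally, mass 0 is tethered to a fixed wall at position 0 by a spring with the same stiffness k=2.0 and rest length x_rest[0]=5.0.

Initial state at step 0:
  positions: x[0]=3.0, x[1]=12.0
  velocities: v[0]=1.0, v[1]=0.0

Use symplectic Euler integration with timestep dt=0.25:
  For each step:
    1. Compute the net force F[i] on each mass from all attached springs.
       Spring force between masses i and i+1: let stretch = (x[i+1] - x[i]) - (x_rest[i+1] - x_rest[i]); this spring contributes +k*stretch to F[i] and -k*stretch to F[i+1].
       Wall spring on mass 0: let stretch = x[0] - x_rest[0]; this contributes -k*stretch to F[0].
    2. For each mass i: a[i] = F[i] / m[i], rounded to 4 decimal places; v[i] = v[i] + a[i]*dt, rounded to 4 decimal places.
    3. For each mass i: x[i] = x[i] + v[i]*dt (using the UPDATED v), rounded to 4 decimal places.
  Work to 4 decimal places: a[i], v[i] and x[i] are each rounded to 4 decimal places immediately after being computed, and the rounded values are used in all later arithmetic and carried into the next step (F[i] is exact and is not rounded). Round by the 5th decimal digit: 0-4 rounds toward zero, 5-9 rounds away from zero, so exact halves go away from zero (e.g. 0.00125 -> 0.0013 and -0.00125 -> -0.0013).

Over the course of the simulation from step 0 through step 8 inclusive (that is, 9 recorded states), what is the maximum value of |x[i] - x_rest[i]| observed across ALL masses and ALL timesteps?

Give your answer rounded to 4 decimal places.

Step 0: x=[3.0000 12.0000] v=[1.0000 0.0000]
Step 1: x=[4.0000 11.7500] v=[4.0000 -1.0000]
Step 2: x=[5.4688 11.3281] v=[5.8750 -1.6875]
Step 3: x=[6.9864 10.8525] v=[6.0703 -1.9023]
Step 4: x=[8.1140 10.4478] v=[4.5102 -1.6188]
Step 5: x=[8.5190 10.2097] v=[1.6201 -0.9523]
Step 6: x=[8.0705 10.1785] v=[-1.7941 -0.1250]
Step 7: x=[6.8767 10.3280] v=[-4.7754 0.5980]
Step 8: x=[5.2547 10.5743] v=[-6.4881 0.9852]
Max displacement = 3.5190

Answer: 3.5190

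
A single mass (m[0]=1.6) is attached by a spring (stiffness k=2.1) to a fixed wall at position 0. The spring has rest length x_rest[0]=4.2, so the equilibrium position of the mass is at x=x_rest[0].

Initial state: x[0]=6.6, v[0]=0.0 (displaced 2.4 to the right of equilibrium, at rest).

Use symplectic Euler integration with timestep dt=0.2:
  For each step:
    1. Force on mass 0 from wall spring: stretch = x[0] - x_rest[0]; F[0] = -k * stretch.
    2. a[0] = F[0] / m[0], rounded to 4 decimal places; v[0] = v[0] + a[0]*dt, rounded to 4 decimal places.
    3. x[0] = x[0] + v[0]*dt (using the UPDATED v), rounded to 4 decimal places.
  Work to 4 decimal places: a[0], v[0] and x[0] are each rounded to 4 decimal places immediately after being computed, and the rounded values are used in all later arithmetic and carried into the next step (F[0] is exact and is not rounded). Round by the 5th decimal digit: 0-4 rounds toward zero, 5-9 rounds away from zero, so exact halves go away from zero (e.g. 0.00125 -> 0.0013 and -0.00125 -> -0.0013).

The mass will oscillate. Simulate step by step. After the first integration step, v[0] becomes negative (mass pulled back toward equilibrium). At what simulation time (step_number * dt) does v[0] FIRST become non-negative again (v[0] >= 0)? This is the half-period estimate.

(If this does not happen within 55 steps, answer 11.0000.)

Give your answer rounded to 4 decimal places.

Step 0: x=[6.6000] v=[0.0000]
Step 1: x=[6.4740] v=[-0.6300]
Step 2: x=[6.2286] v=[-1.2269]
Step 3: x=[5.8767] v=[-1.7594]
Step 4: x=[5.4368] v=[-2.1995]
Step 5: x=[4.9320] v=[-2.5242]
Step 6: x=[4.3887] v=[-2.7164]
Step 7: x=[3.8355] v=[-2.7659]
Step 8: x=[3.3015] v=[-2.6702]
Step 9: x=[2.8146] v=[-2.4343]
Step 10: x=[2.4005] v=[-2.0706]
Step 11: x=[2.0809] v=[-1.5982]
Step 12: x=[1.8725] v=[-1.0419]
Step 13: x=[1.7863] v=[-0.4309]
Step 14: x=[1.8268] v=[0.2027]
First v>=0 after going negative at step 14, time=2.8000

Answer: 2.8000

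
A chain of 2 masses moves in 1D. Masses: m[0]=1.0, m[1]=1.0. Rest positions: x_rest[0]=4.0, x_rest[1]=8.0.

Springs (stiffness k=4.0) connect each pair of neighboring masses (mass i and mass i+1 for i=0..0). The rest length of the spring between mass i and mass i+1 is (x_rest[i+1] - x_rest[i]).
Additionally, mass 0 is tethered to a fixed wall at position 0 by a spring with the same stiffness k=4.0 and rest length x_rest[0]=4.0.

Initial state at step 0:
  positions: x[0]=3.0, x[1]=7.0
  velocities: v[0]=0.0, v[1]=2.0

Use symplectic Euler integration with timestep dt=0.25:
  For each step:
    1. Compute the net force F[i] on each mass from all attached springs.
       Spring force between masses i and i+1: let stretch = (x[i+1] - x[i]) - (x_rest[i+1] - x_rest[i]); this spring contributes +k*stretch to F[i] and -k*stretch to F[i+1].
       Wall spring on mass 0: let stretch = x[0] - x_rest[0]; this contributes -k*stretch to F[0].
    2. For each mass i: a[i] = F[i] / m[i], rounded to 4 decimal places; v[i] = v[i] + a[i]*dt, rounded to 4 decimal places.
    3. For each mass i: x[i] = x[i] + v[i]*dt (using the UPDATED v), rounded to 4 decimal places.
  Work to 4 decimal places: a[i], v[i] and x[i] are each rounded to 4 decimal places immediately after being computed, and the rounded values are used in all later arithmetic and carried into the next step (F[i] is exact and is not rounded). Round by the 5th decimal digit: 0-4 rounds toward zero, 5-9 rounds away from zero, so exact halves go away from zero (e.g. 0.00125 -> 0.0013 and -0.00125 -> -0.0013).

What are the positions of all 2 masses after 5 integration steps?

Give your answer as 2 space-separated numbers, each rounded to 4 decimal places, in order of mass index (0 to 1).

Answer: 5.1289 9.1612

Derivation:
Step 0: x=[3.0000 7.0000] v=[0.0000 2.0000]
Step 1: x=[3.2500 7.5000] v=[1.0000 2.0000]
Step 2: x=[3.7500 7.9375] v=[2.0000 1.7500]
Step 3: x=[4.3594 8.3281] v=[2.4375 1.5625]
Step 4: x=[4.8711 8.7266] v=[2.0468 1.5938]
Step 5: x=[5.1289 9.1612] v=[1.0312 1.7383]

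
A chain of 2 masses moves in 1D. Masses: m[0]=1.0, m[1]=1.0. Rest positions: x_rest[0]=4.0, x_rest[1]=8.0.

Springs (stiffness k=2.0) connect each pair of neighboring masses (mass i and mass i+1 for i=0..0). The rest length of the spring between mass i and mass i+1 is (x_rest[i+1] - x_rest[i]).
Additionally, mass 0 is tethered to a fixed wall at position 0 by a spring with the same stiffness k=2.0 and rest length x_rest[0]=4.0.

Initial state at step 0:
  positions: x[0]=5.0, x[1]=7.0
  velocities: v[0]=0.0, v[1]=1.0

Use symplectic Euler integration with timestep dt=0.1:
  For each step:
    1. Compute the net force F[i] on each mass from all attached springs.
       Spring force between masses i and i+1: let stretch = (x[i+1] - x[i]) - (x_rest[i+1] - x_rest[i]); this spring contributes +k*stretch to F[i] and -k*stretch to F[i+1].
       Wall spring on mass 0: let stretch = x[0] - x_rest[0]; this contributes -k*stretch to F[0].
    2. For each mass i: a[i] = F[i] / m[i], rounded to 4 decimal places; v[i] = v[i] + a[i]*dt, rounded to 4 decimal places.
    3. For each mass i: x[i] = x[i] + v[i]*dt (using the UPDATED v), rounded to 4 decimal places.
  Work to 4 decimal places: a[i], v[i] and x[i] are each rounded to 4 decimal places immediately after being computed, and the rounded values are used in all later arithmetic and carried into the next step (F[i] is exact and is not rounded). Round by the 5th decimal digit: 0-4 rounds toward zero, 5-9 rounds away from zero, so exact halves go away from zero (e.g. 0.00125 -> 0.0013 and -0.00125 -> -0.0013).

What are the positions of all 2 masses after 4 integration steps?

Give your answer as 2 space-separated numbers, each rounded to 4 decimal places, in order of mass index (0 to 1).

Answer: 4.4661 7.7512

Derivation:
Step 0: x=[5.0000 7.0000] v=[0.0000 1.0000]
Step 1: x=[4.9400 7.1400] v=[-0.6000 1.4000]
Step 2: x=[4.8252 7.3160] v=[-1.1480 1.7600]
Step 3: x=[4.6637 7.5222] v=[-1.6149 2.0618]
Step 4: x=[4.4661 7.7512] v=[-1.9759 2.2901]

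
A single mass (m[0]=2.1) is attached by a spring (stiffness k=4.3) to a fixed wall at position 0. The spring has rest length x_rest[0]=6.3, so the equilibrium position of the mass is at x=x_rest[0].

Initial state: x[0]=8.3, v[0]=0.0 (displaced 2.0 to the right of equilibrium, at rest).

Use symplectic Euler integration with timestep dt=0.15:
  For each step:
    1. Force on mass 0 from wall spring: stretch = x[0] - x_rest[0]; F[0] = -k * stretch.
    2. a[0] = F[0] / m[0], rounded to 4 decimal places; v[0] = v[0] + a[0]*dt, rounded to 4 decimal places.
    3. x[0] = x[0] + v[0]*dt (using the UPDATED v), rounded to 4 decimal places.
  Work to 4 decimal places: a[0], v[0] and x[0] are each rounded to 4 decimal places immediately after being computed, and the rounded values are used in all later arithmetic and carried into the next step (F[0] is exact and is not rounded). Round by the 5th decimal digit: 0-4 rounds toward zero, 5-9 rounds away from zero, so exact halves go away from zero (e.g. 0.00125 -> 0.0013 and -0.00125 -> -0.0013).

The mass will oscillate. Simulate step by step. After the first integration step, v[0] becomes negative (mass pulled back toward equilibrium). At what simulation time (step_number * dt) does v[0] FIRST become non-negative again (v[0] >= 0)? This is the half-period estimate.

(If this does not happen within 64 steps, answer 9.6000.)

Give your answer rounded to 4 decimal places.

Step 0: x=[8.3000] v=[0.0000]
Step 1: x=[8.2079] v=[-0.6143]
Step 2: x=[8.0279] v=[-1.2003]
Step 3: x=[7.7683] v=[-1.7310]
Step 4: x=[7.4410] v=[-2.1820]
Step 5: x=[7.0611] v=[-2.5324]
Step 6: x=[6.6462] v=[-2.7662]
Step 7: x=[6.2153] v=[-2.8725]
Step 8: x=[5.7883] v=[-2.8465]
Step 9: x=[5.3849] v=[-2.6893]
Step 10: x=[5.0237] v=[-2.4082]
Step 11: x=[4.7213] v=[-2.0162]
Step 12: x=[4.4916] v=[-1.5313]
Step 13: x=[4.3452] v=[-0.9759]
Step 14: x=[4.2889] v=[-0.3755]
Step 15: x=[4.3252] v=[0.2422]
First v>=0 after going negative at step 15, time=2.2500

Answer: 2.2500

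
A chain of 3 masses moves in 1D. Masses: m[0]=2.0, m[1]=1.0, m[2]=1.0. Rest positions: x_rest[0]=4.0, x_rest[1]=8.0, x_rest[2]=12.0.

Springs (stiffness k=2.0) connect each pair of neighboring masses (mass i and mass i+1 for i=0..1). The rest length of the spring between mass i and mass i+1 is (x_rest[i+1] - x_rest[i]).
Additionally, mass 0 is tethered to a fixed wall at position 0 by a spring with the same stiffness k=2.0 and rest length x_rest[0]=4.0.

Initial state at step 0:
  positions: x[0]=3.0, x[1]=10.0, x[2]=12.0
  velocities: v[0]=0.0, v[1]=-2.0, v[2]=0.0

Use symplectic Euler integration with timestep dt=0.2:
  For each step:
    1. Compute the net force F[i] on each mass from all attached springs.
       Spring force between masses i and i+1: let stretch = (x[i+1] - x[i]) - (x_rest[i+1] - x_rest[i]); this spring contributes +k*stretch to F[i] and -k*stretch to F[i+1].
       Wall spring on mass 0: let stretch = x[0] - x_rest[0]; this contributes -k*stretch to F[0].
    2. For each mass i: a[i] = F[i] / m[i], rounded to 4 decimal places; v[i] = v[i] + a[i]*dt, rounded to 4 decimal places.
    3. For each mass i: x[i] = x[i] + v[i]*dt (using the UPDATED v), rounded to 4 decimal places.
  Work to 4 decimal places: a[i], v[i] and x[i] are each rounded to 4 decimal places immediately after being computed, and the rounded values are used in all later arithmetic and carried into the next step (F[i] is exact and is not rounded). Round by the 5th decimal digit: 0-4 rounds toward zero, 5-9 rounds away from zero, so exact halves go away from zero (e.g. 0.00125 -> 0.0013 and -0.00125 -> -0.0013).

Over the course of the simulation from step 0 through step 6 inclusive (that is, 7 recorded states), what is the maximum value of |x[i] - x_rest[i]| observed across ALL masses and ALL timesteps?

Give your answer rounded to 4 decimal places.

Answer: 2.4736

Derivation:
Step 0: x=[3.0000 10.0000 12.0000] v=[0.0000 -2.0000 0.0000]
Step 1: x=[3.1600 9.2000 12.1600] v=[0.8000 -4.0000 0.8000]
Step 2: x=[3.4352 8.1536 12.4032] v=[1.3760 -5.2320 1.2160]
Step 3: x=[3.7617 7.0697 12.6264] v=[1.6326 -5.4195 1.1162]
Step 4: x=[4.0701 6.1657 12.7251] v=[1.5419 -4.5200 0.4935]
Step 5: x=[4.2995 5.6188 12.6190] v=[1.1470 -2.7345 -0.5303]
Step 6: x=[4.4097 5.5264 12.2729] v=[0.5510 -0.4621 -1.7304]
Max displacement = 2.4736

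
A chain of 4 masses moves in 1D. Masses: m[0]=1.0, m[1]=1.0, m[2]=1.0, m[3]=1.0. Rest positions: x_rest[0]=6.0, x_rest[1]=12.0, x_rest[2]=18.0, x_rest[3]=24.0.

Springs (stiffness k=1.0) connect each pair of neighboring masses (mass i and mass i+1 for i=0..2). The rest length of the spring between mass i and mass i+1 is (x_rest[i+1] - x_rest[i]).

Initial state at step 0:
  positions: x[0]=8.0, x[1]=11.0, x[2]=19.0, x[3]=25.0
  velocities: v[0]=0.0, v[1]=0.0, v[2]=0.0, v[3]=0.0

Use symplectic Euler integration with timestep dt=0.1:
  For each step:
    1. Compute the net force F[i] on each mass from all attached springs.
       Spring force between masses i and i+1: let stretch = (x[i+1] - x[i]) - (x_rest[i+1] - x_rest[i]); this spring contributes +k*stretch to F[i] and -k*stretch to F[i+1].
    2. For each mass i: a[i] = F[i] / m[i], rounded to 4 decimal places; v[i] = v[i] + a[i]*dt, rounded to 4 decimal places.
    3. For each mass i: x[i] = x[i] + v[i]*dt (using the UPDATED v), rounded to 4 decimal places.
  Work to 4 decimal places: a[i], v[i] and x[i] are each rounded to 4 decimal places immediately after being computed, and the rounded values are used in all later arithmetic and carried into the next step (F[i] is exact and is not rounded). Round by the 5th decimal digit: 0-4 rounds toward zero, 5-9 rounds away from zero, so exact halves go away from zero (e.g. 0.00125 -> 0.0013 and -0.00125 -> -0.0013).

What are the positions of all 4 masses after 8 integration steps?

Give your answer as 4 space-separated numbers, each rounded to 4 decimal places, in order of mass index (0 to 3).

Answer: 7.0777 12.5060 18.4535 24.9628

Derivation:
Step 0: x=[8.0000 11.0000 19.0000 25.0000] v=[0.0000 0.0000 0.0000 0.0000]
Step 1: x=[7.9700 11.0500 18.9800 25.0000] v=[-0.3000 0.5000 -0.2000 0.0000]
Step 2: x=[7.9108 11.1485 18.9409 24.9998] v=[-0.5920 0.9850 -0.3910 -0.0020]
Step 3: x=[7.8240 11.2926 18.8845 24.9990] v=[-0.8682 1.4405 -0.5644 -0.0079]
Step 4: x=[7.7119 11.4779 18.8133 24.9971] v=[-1.1213 1.8528 -0.7121 -0.0194]
Step 5: x=[7.5774 11.6989 18.7306 24.9933] v=[-1.3447 2.2097 -0.8273 -0.0378]
Step 6: x=[7.4241 11.9490 18.6402 24.9869] v=[-1.5326 2.5007 -0.9042 -0.0641]
Step 7: x=[7.2561 12.2207 18.5463 24.9770] v=[-1.6801 2.7173 -0.9387 -0.0988]
Step 8: x=[7.0777 12.5060 18.4535 24.9628] v=[-1.7836 2.8534 -0.9282 -0.1419]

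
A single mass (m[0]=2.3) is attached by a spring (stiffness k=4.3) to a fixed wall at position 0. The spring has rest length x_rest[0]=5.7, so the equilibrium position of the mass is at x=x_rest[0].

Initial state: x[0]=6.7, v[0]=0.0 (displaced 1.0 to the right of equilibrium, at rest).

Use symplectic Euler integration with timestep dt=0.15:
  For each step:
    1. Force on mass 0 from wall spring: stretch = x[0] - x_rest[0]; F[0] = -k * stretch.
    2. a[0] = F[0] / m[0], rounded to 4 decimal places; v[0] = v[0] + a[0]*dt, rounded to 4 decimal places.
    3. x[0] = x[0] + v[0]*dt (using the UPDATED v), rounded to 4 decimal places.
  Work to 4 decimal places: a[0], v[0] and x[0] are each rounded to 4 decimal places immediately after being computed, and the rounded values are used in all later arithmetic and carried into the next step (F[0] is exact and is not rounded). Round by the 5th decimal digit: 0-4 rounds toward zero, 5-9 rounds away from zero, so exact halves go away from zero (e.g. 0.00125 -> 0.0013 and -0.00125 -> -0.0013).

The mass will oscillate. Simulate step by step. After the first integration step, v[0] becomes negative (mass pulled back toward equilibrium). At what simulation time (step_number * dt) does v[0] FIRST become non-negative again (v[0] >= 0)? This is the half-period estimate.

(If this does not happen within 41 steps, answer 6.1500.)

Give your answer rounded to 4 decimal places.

Answer: 2.4000

Derivation:
Step 0: x=[6.7000] v=[0.0000]
Step 1: x=[6.6579] v=[-0.2804]
Step 2: x=[6.5756] v=[-0.5490]
Step 3: x=[6.4564] v=[-0.7946]
Step 4: x=[6.3054] v=[-1.0067]
Step 5: x=[6.1289] v=[-1.1765]
Step 6: x=[5.9344] v=[-1.2968]
Step 7: x=[5.7300] v=[-1.3625]
Step 8: x=[5.5244] v=[-1.3709]
Step 9: x=[5.3261] v=[-1.3217]
Step 10: x=[5.1436] v=[-1.2169]
Step 11: x=[4.9845] v=[-1.0609]
Step 12: x=[4.8555] v=[-0.8602]
Step 13: x=[4.7620] v=[-0.6234]
Step 14: x=[4.7080] v=[-0.3603]
Step 15: x=[4.6957] v=[-0.0821]
Step 16: x=[4.7256] v=[0.1995]
First v>=0 after going negative at step 16, time=2.4000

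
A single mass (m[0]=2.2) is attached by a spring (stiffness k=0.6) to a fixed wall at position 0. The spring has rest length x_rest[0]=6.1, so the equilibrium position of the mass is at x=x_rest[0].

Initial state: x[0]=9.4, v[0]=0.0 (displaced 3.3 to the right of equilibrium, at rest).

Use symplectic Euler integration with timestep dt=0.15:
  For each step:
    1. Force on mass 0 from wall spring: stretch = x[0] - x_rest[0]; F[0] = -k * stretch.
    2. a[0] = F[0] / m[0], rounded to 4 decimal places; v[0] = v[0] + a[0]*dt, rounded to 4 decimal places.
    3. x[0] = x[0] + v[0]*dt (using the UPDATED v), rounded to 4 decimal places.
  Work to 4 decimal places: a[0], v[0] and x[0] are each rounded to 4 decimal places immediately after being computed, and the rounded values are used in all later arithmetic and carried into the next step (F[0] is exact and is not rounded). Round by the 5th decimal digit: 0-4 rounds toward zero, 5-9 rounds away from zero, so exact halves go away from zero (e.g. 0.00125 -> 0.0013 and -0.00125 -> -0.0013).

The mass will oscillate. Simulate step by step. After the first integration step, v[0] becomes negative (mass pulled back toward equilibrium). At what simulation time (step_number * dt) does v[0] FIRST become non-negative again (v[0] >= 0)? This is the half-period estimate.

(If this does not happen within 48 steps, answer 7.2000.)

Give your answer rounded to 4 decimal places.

Answer: 6.1500

Derivation:
Step 0: x=[9.4000] v=[0.0000]
Step 1: x=[9.3798] v=[-0.1350]
Step 2: x=[9.3394] v=[-0.2692]
Step 3: x=[9.2791] v=[-0.4017]
Step 4: x=[9.1993] v=[-0.5318]
Step 5: x=[9.1005] v=[-0.6586]
Step 6: x=[8.9833] v=[-0.7813]
Step 7: x=[8.8484] v=[-0.8993]
Step 8: x=[8.6966] v=[-1.0117]
Step 9: x=[8.5289] v=[-1.1179]
Step 10: x=[8.3463] v=[-1.2173]
Step 11: x=[8.1499] v=[-1.3092]
Step 12: x=[7.9409] v=[-1.3931]
Step 13: x=[7.7206] v=[-1.4684]
Step 14: x=[7.4904] v=[-1.5347]
Step 15: x=[7.2517] v=[-1.5916]
Step 16: x=[7.0059] v=[-1.6387]
Step 17: x=[6.7545] v=[-1.6758]
Step 18: x=[6.4991] v=[-1.7026]
Step 19: x=[6.2413] v=[-1.7189]
Step 20: x=[5.9826] v=[-1.7247]
Step 21: x=[5.7246] v=[-1.7199]
Step 22: x=[5.4689] v=[-1.7045]
Step 23: x=[5.2171] v=[-1.6787]
Step 24: x=[4.9707] v=[-1.6426]
Step 25: x=[4.7312] v=[-1.5964]
Step 26: x=[4.5001] v=[-1.5404]
Step 27: x=[4.2789] v=[-1.4750]
Step 28: x=[4.0688] v=[-1.4005]
Step 29: x=[3.8712] v=[-1.3174]
Step 30: x=[3.6873] v=[-1.2262]
Step 31: x=[3.5182] v=[-1.1275]
Step 32: x=[3.3649] v=[-1.0219]
Step 33: x=[3.2284] v=[-0.9100]
Step 34: x=[3.1095] v=[-0.7925]
Step 35: x=[3.0090] v=[-0.6702]
Step 36: x=[2.9274] v=[-0.5438]
Step 37: x=[2.8653] v=[-0.4140]
Step 38: x=[2.8230] v=[-0.2817]
Step 39: x=[2.8009] v=[-0.1476]
Step 40: x=[2.7990] v=[-0.0126]
Step 41: x=[2.8174] v=[0.1224]
First v>=0 after going negative at step 41, time=6.1500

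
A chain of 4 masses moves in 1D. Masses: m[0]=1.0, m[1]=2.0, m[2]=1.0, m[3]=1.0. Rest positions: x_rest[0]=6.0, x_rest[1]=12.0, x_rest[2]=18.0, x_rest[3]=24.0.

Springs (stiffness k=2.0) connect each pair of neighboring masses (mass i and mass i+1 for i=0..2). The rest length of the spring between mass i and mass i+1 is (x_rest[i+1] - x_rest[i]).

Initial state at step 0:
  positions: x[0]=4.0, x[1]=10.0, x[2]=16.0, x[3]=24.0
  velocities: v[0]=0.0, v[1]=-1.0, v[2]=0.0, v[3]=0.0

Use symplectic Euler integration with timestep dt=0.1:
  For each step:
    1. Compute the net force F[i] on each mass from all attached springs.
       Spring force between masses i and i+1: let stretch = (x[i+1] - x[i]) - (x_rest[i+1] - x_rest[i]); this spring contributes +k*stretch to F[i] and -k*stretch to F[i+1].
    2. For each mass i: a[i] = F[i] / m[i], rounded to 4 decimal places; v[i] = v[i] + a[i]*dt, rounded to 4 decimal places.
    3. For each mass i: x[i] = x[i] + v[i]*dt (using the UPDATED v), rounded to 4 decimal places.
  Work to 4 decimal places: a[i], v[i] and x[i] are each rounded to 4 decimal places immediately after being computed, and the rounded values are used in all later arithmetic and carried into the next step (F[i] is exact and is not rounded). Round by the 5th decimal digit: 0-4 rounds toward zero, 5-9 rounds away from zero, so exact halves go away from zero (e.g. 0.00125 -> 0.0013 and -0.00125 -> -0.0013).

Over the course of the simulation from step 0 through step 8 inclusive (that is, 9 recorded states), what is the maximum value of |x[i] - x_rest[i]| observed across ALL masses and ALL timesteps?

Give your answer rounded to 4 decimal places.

Step 0: x=[4.0000 10.0000 16.0000 24.0000] v=[0.0000 -1.0000 0.0000 0.0000]
Step 1: x=[4.0000 9.9000 16.0400 23.9600] v=[0.0000 -1.0000 0.4000 -0.4000]
Step 2: x=[3.9980 9.8024 16.1156 23.8816] v=[-0.0200 -0.9760 0.7560 -0.7840]
Step 3: x=[3.9921 9.7099 16.2203 23.7679] v=[-0.0591 -0.9251 1.0466 -1.1372]
Step 4: x=[3.9806 9.6253 16.3457 23.6232] v=[-0.1155 -0.8458 1.2540 -1.4467]
Step 5: x=[3.9619 9.5515 16.4822 23.4530] v=[-0.1866 -0.7382 1.3654 -1.7022]
Step 6: x=[3.9350 9.4911 16.6195 23.2634] v=[-0.2687 -0.6041 1.3734 -1.8964]
Step 7: x=[3.8993 9.4464 16.7472 23.0609] v=[-0.3575 -0.4469 1.2765 -2.0252]
Step 8: x=[3.8545 9.4193 16.8551 22.8521] v=[-0.4481 -0.2715 1.0791 -2.0879]
Max displacement = 2.5807

Answer: 2.5807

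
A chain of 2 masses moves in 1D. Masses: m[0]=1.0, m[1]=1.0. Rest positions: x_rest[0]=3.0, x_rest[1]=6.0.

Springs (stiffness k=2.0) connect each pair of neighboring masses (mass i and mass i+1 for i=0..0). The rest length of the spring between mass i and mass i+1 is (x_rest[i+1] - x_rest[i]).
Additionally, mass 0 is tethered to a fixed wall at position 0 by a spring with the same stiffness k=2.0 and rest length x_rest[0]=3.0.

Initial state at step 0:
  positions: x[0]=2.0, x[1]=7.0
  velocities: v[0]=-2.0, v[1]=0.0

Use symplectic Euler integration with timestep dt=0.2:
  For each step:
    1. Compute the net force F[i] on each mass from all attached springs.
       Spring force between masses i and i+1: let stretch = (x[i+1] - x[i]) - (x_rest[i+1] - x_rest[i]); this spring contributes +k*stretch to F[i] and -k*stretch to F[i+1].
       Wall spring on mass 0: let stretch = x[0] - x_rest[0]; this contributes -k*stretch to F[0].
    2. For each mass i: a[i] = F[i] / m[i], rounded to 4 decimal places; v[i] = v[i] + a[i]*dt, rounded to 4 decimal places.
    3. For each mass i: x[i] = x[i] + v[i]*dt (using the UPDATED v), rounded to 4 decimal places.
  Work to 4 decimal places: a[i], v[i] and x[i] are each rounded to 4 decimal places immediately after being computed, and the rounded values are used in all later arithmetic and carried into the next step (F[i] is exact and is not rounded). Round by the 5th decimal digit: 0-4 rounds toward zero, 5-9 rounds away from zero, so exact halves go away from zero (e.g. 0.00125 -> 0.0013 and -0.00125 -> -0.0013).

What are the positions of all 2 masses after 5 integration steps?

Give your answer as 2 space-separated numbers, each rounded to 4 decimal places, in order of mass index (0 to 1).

Answer: 3.1212 5.0544

Derivation:
Step 0: x=[2.0000 7.0000] v=[-2.0000 0.0000]
Step 1: x=[1.8400 6.8400] v=[-0.8000 -0.8000]
Step 2: x=[1.9328 6.5200] v=[0.4640 -1.6000]
Step 3: x=[2.2380 6.0730] v=[1.5258 -2.2349]
Step 4: x=[2.6709 5.5592] v=[2.1646 -2.5689]
Step 5: x=[3.1212 5.0544] v=[2.2516 -2.5242]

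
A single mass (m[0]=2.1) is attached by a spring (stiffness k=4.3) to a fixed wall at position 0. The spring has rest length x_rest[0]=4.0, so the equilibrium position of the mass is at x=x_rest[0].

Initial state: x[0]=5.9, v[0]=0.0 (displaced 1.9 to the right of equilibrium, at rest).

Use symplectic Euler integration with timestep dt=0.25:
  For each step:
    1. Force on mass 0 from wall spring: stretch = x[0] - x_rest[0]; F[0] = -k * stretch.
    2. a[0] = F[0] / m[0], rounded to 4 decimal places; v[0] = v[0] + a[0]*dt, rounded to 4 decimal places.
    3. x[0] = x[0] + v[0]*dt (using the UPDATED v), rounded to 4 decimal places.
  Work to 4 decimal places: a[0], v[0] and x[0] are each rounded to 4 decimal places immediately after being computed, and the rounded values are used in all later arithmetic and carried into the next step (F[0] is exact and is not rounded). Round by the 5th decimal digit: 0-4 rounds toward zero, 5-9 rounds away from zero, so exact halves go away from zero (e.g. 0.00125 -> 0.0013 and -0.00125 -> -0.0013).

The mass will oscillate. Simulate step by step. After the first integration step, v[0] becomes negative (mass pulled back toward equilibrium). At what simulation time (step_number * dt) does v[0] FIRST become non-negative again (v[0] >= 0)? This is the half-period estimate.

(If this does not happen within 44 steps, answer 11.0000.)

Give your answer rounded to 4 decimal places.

Step 0: x=[5.9000] v=[0.0000]
Step 1: x=[5.6569] v=[-0.9726]
Step 2: x=[5.2017] v=[-1.8208]
Step 3: x=[4.5927] v=[-2.4360]
Step 4: x=[3.9079] v=[-2.7394]
Step 5: x=[3.2348] v=[-2.6923]
Step 6: x=[2.6597] v=[-2.3006]
Step 7: x=[2.2561] v=[-1.6145]
Step 8: x=[2.0757] v=[-0.7218]
Step 9: x=[2.1415] v=[0.2633]
First v>=0 after going negative at step 9, time=2.2500

Answer: 2.2500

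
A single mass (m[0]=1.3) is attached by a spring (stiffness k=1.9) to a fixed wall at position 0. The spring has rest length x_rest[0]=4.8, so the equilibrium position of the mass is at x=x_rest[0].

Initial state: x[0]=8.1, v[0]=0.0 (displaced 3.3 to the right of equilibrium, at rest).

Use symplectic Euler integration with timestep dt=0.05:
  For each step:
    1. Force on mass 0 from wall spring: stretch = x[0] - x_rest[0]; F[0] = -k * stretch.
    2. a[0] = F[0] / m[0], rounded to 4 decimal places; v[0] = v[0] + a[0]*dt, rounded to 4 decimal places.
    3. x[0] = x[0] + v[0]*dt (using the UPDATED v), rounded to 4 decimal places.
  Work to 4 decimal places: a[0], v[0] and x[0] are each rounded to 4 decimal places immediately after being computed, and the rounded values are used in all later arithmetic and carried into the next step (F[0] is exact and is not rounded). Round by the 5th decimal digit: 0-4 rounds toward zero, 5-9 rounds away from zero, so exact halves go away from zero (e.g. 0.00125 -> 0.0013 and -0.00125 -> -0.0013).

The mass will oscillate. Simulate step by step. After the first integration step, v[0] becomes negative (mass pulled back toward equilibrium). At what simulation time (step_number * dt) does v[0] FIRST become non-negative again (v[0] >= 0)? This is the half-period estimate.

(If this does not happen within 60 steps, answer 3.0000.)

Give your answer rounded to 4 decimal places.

Answer: 2.6000

Derivation:
Step 0: x=[8.1000] v=[0.0000]
Step 1: x=[8.0879] v=[-0.2412]
Step 2: x=[8.0638] v=[-0.4815]
Step 3: x=[8.0278] v=[-0.7200]
Step 4: x=[7.9800] v=[-0.9559]
Step 5: x=[7.9206] v=[-1.1883]
Step 6: x=[7.8498] v=[-1.4163]
Step 7: x=[7.7678] v=[-1.6392]
Step 8: x=[7.6750] v=[-1.8561]
Step 9: x=[7.5717] v=[-2.0662]
Step 10: x=[7.4583] v=[-2.2687]
Step 11: x=[7.3352] v=[-2.4630]
Step 12: x=[7.2028] v=[-2.6483]
Step 13: x=[7.0616] v=[-2.8239]
Step 14: x=[6.9121] v=[-2.9892]
Step 15: x=[6.7549] v=[-3.1435]
Step 16: x=[6.5906] v=[-3.2864]
Step 17: x=[6.4197] v=[-3.4173]
Step 18: x=[6.2429] v=[-3.5357]
Step 19: x=[6.0608] v=[-3.6411]
Step 20: x=[5.8741] v=[-3.7332]
Step 21: x=[5.6835] v=[-3.8117]
Step 22: x=[5.4897] v=[-3.8763]
Step 23: x=[5.2934] v=[-3.9267]
Step 24: x=[5.0953] v=[-3.9628]
Step 25: x=[4.8961] v=[-3.9844]
Step 26: x=[4.6965] v=[-3.9914]
Step 27: x=[4.4973] v=[-3.9838]
Step 28: x=[4.2992] v=[-3.9617]
Step 29: x=[4.1029] v=[-3.9251]
Step 30: x=[3.9092] v=[-3.8742]
Step 31: x=[3.7187] v=[-3.8091]
Step 32: x=[3.5322] v=[-3.7301]
Step 33: x=[3.3503] v=[-3.6375]
Step 34: x=[3.1737] v=[-3.5316]
Step 35: x=[3.0031] v=[-3.4128]
Step 36: x=[2.8390] v=[-3.2815]
Step 37: x=[2.6821] v=[-3.1382]
Step 38: x=[2.5329] v=[-2.9834]
Step 39: x=[2.3920] v=[-2.8177]
Step 40: x=[2.2599] v=[-2.6417]
Step 41: x=[2.1371] v=[-2.4561]
Step 42: x=[2.0240] v=[-2.2615]
Step 43: x=[1.9211] v=[-2.0586]
Step 44: x=[1.8287] v=[-1.8482]
Step 45: x=[1.7471] v=[-1.6311]
Step 46: x=[1.6767] v=[-1.4080]
Step 47: x=[1.6177] v=[-1.1798]
Step 48: x=[1.5703] v=[-0.9472]
Step 49: x=[1.5347] v=[-0.7112]
Step 50: x=[1.5111] v=[-0.4726]
Step 51: x=[1.4995] v=[-0.2323]
Step 52: x=[1.4999] v=[0.0089]
First v>=0 after going negative at step 52, time=2.6000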